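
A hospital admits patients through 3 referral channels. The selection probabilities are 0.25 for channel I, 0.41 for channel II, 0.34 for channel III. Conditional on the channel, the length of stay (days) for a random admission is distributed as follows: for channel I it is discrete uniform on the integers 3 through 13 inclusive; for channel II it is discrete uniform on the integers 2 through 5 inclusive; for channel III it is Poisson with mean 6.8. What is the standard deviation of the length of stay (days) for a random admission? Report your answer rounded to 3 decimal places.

Per component, I: μ=8, E[X²]=74; II: μ=3.5, E[X²]=13.5; III: μ=6.8, E[X²]=53.04.
E[X] = 0.25·8 + 0.41·3.5 + 0.34·6.8 = 5.747.
E[X²] = 0.25·74 + 0.41·13.5 + 0.34·53.04 = 42.0686.
Var(X) = E[X²] − (E[X])² = 42.0686 − 33.028 = 9.04059.
SD(X) = √9.04059 = 3.00676.

3.007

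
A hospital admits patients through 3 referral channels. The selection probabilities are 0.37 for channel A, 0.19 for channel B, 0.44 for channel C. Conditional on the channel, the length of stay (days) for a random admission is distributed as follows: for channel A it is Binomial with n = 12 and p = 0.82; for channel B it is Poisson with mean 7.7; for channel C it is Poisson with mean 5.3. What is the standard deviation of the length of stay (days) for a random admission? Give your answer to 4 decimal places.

Per component, A: μ=9.84, E[X²]=98.5968; B: μ=7.7, E[X²]=66.99; C: μ=5.3, E[X²]=33.39.
E[X] = 0.37·9.84 + 0.19·7.7 + 0.44·5.3 = 7.4358.
E[X²] = 0.37·98.5968 + 0.19·66.99 + 0.44·33.39 = 63.9005.
Var(X) = E[X²] − (E[X])² = 63.9005 − 55.2911 = 8.60939.
SD(X) = √8.60939 = 2.93418.

2.9342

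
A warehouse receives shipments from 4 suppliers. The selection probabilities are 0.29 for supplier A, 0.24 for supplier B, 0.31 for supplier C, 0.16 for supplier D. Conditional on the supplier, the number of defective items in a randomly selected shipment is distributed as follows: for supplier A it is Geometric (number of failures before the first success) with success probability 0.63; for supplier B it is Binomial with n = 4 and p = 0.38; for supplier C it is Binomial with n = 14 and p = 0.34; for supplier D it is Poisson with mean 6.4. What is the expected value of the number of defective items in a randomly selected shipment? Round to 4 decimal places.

3.0347

Component means — A: 0.587302; B: 1.52; C: 4.76; D: 6.4.
E[X] = 0.29·0.587302 + 0.24·1.52 + 0.31·4.76 + 0.16·6.4 = 3.03472.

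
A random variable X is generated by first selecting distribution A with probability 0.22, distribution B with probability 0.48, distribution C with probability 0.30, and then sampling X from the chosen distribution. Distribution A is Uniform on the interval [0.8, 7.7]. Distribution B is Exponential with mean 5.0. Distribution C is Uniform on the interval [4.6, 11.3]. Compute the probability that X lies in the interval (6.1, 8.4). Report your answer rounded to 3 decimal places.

0.206

Conditional on each component, P(6.1 < X < 8.4): A: 0.231884; B: 0.108856; C: 0.343284.
By total probability, P(6.1 < X < 8.4) = 0.22·0.231884 + 0.48·0.108856 + 0.3·0.343284 = 0.206251.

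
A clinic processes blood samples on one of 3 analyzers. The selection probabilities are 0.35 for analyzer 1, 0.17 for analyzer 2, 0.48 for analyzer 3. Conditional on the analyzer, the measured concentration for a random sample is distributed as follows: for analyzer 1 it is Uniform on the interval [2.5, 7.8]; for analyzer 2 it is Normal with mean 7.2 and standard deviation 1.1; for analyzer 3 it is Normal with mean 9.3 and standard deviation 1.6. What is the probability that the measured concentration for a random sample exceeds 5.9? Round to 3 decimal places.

0.747

Conditional on each analyzer, P(X > 5.9): 1: 0.358491; 2: 0.881361; 3: 0.983207.
By total probability, P(X > 5.9) = 0.35·0.358491 + 0.17·0.881361 + 0.48·0.983207 = 0.747242.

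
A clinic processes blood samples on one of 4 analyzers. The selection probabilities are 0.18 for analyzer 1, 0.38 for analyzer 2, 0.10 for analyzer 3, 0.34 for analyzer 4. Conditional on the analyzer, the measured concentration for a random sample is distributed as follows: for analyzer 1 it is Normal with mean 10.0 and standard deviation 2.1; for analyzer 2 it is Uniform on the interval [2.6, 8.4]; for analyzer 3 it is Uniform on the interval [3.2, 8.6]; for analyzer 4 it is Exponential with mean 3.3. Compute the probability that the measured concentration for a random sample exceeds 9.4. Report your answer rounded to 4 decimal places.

0.1299

Conditional on each analyzer, P(X > 9.4): 1: 0.612452; 2: 0; 3: 0; 4: 0.057932.
By total probability, P(X > 9.4) = 0.18·0.612452 + 0.38·0 + 0.1·0 + 0.34·0.057932 = 0.129938.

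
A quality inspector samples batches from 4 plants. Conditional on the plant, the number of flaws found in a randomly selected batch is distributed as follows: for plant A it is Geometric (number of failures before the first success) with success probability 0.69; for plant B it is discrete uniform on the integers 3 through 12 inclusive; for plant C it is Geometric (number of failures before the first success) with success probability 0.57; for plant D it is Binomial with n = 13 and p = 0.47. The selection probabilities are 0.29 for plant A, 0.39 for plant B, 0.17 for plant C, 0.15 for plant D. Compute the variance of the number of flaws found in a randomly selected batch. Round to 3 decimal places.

14.999

Per component, A: μ=0.449275, E[X²]=0.852972; B: μ=7.5, E[X²]=64.5; C: μ=0.754386, E[X²]=1.89258; D: μ=6.11, E[X²]=40.5704.
E[X] = 0.29·0.449275 + 0.39·7.5 + 0.17·0.754386 + 0.15·6.11 = 4.10004.
E[X²] = 0.29·0.852972 + 0.39·64.5 + 0.17·1.89258 + 0.15·40.5704 = 31.8097.
Var(X) = E[X²] − (E[X])² = 31.8097 − 16.8103 = 14.9994.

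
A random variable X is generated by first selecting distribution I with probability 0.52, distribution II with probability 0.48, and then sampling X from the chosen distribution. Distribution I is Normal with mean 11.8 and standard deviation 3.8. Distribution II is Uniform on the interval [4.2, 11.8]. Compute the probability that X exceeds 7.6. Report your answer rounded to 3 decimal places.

0.715

Conditional on each component, P(X > 7.6): I: 0.865477; II: 0.552632.
By total probability, P(X > 7.6) = 0.52·0.865477 + 0.48·0.552632 = 0.715311.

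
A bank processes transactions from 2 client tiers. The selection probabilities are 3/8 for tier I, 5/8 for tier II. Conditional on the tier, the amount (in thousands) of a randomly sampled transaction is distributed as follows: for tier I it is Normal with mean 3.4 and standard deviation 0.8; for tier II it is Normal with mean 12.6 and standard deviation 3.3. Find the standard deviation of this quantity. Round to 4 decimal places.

Per component, I: μ=3.4, E[X²]=12.2; II: μ=12.6, E[X²]=169.65.
E[X] = 0.375·3.4 + 0.625·12.6 = 9.15.
E[X²] = 0.375·12.2 + 0.625·169.65 = 110.606.
Var(X) = E[X²] − (E[X])² = 110.606 − 83.7225 = 26.8837.
SD(X) = √26.8837 = 5.18495.

5.1850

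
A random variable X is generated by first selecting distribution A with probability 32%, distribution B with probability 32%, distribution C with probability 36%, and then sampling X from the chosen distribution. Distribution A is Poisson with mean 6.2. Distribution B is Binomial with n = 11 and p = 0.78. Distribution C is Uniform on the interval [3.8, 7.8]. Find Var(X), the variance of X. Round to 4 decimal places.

Per component, A: μ=6.2, E[X²]=44.64; B: μ=8.58, E[X²]=75.504; C: μ=5.8, E[X²]=34.9733.
E[X] = 0.32·6.2 + 0.32·8.58 + 0.36·5.8 = 6.8176.
E[X²] = 0.32·44.64 + 0.32·75.504 + 0.36·34.9733 = 51.0365.
Var(X) = E[X²] − (E[X])² = 51.0365 − 46.4797 = 4.55681.

4.5568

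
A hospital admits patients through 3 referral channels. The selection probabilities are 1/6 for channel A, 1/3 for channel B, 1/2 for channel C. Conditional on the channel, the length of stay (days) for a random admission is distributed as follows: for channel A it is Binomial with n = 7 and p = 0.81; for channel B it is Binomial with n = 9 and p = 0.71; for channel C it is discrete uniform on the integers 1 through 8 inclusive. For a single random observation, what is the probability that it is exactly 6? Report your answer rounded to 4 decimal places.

0.2126

Conditional on each channel, P(X = 6): A: 0.375631; B: 0.262436; C: 0.125.
By total probability, P(X = 6) = 0.166667·0.375631 + 0.333333·0.262436 + 0.5·0.125 = 0.212584.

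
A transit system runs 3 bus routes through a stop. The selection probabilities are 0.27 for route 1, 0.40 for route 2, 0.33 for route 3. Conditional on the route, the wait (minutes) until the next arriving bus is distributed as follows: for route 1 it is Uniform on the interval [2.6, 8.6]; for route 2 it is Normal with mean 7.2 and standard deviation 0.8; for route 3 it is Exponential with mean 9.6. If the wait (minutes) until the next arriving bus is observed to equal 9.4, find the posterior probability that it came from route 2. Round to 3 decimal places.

0.260

Likelihoods f(9.4 | ·): 1: 0; 2: 0.011367; 3: 0.0391275.
Posterior ∝ prior × likelihood. Numerator for 2: 0.4·0.011367 = 0.00454678.
Normalizing constant: 0.27·0 + 0.4·0.011367 + 0.33·0.0391275 = 0.0174589.
P(2 | observation) = 0.00454678 / 0.0174589 = 0.260428.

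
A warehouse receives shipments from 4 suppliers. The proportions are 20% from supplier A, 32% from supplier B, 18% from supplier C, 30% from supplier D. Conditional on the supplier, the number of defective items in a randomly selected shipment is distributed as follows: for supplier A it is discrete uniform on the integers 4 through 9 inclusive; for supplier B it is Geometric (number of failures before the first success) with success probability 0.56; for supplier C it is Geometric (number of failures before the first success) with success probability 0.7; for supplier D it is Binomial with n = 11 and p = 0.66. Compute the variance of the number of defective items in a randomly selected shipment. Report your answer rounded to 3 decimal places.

Per component, A: μ=6.5, E[X²]=45.1667; B: μ=0.785714, E[X²]=2.02041; C: μ=0.428571, E[X²]=0.795918; D: μ=7.26, E[X²]=55.176.
E[X] = 0.2·6.5 + 0.32·0.785714 + 0.18·0.428571 + 0.3·7.26 = 3.80657.
E[X²] = 0.2·45.1667 + 0.32·2.02041 + 0.18·0.795918 + 0.3·55.176 = 26.3759.
Var(X) = E[X²] − (E[X])² = 26.3759 − 14.49 = 11.8859.

11.886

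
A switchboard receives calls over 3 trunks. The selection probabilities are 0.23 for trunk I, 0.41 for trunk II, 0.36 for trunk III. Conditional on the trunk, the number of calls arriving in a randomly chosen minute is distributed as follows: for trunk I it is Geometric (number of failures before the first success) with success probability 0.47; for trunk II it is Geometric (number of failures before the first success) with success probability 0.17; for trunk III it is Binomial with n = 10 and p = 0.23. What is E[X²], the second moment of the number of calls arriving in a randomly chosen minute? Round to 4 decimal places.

24.9347

For each component E[X²] = Var + (mean)², giving I: 3.67089; II: 52.5571; III: 7.061.
Overall E[X²] = 0.23·3.67089 + 0.41·52.5571 + 0.36·7.061 = 24.9347.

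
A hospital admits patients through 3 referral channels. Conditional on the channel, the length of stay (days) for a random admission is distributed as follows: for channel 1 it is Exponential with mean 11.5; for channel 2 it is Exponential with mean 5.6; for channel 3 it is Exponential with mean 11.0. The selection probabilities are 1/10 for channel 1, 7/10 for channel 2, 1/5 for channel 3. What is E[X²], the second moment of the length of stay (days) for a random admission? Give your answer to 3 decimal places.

For each component E[X²] = Var + (mean)², giving 1: 264.5; 2: 62.72; 3: 242.
Overall E[X²] = 0.1·264.5 + 0.7·62.72 + 0.2·242 = 118.754.

118.754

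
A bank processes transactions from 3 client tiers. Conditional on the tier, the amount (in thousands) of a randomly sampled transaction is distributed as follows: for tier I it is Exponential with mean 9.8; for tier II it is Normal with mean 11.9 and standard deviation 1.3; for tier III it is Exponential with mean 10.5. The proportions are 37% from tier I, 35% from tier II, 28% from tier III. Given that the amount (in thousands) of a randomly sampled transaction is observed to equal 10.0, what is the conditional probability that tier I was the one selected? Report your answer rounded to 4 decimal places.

0.2238

Likelihoods f(10.0 | ·): I: 0.0367804; II: 0.105468; III: 0.0367449.
Posterior ∝ prior × likelihood. Numerator for I: 0.37·0.0367804 = 0.0136087.
Normalizing constant: 0.37·0.0367804 + 0.35·0.105468 + 0.28·0.0367449 = 0.060811.
P(I | observation) = 0.0136087 / 0.060811 = 0.223787.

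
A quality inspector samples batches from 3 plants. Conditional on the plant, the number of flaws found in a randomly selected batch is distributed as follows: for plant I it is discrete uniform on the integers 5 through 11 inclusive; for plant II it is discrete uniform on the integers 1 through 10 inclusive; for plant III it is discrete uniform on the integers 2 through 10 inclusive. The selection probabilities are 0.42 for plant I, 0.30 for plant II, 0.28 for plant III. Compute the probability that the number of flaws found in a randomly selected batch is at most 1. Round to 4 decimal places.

0.0300

Conditional on each plant, P(X ≤ 1): I: 0; II: 0.1; III: 0.
By total probability, P(X ≤ 1) = 0.42·0 + 0.3·0.1 + 0.28·0 = 0.03.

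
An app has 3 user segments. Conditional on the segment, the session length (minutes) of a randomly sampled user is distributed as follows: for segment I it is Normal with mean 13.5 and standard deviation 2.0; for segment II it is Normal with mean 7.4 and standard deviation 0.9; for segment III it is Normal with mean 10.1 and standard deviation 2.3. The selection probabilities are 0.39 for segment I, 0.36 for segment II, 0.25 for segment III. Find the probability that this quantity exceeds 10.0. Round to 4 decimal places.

0.5044

Conditional on each segment, P(X > 10.0): I: 0.959941; II: 0.00193303; III: 0.51734.
By total probability, P(X > 10.0) = 0.39·0.959941 + 0.36·0.00193303 + 0.25·0.51734 = 0.504408.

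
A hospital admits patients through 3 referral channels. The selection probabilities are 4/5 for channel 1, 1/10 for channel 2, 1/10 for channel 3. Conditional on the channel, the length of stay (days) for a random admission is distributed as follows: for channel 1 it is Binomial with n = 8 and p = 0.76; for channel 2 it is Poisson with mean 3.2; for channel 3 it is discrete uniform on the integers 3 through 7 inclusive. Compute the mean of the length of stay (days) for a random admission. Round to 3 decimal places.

Component means — 1: 6.08; 2: 3.2; 3: 5.
E[X] = 0.8·6.08 + 0.1·3.2 + 0.1·5 = 5.684.

5.684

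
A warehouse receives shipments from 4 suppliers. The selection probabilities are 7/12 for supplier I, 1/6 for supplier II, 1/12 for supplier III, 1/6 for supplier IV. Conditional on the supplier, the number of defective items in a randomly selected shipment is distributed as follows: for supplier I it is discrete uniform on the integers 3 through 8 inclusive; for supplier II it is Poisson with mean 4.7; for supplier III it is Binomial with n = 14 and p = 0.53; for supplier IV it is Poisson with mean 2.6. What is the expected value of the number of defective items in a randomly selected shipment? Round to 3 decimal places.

5.043

Component means — I: 5.5; II: 4.7; III: 7.42; IV: 2.6.
E[X] = 0.583333·5.5 + 0.166667·4.7 + 0.0833333·7.42 + 0.166667·2.6 = 5.04333.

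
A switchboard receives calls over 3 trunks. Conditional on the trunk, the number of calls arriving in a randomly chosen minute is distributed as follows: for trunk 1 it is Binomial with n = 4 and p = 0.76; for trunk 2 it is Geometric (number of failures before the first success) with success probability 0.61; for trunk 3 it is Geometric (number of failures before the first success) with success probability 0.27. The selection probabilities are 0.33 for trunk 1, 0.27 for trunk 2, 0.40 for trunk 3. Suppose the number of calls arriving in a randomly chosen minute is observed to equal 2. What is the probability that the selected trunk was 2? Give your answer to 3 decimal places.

Likelihoods P(X=2 | ·): 1: 0.199619; 2: 0.092781; 3: 0.143883.
Posterior ∝ prior × likelihood. Numerator for 2: 0.27·0.092781 = 0.0250509.
Normalizing constant: 0.33·0.199619 + 0.27·0.092781 + 0.4·0.143883 = 0.148478.
P(2 | observation) = 0.0250509 / 0.148478 = 0.168718.

0.169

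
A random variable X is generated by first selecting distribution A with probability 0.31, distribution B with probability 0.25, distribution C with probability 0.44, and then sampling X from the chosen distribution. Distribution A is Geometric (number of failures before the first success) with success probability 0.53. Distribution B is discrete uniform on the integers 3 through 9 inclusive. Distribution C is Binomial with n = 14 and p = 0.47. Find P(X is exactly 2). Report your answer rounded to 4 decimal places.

Conditional on each component, P(X = 2): A: 0.117077; B: 0; C: 0.00987524.
By total probability, P(X = 2) = 0.31·0.117077 + 0.25·0 + 0.44·0.00987524 = 0.040639.

0.0406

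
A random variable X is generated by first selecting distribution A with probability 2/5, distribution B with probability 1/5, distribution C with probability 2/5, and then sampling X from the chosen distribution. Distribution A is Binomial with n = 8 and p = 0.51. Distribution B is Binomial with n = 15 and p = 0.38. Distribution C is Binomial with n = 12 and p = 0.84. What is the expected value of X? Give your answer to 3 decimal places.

Component means — A: 4.08; B: 5.7; C: 10.08.
E[X] = 0.4·4.08 + 0.2·5.7 + 0.4·10.08 = 6.804.

6.804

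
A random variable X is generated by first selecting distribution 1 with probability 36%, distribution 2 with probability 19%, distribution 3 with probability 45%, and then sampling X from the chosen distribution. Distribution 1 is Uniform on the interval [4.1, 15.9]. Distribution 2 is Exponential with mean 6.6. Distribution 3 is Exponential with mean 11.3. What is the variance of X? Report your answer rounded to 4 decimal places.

Per component, 1: μ=10, E[X²]=111.603; 2: μ=6.6, E[X²]=87.12; 3: μ=11.3, E[X²]=255.38.
E[X] = 0.36·10 + 0.19·6.6 + 0.45·11.3 = 9.939.
E[X²] = 0.36·111.603 + 0.19·87.12 + 0.45·255.38 = 171.651.
Var(X) = E[X²] − (E[X])² = 171.651 − 98.7837 = 72.8673.

72.8673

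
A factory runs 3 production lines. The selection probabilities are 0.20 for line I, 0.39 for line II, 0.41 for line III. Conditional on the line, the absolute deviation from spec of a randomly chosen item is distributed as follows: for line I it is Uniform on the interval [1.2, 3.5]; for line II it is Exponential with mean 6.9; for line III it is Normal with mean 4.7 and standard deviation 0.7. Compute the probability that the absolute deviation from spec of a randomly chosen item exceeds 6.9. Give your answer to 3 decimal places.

0.144

Conditional on each line, P(X > 6.9): I: 0; II: 0.367879; III: 0.000836537.
By total probability, P(X > 6.9) = 0.2·0 + 0.39·0.367879 + 0.41·0.000836537 = 0.143816.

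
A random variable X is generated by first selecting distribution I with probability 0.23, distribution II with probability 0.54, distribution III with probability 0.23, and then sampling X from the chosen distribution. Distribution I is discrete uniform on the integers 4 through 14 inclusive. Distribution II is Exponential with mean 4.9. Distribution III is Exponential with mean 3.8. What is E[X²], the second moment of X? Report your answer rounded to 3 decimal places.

For each component E[X²] = Var + (mean)², giving I: 91; II: 48.02; III: 28.88.
Overall E[X²] = 0.23·91 + 0.54·48.02 + 0.23·28.88 = 53.5032.

53.503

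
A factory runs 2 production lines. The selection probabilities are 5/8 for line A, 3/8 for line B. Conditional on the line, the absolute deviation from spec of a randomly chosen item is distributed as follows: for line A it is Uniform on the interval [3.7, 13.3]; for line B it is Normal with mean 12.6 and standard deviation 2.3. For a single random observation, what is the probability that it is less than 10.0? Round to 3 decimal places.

Conditional on each line, P(X < 10.0): A: 0.65625; B: 0.129147.
By total probability, P(X < 10.0) = 0.625·0.65625 + 0.375·0.129147 = 0.458586.

0.459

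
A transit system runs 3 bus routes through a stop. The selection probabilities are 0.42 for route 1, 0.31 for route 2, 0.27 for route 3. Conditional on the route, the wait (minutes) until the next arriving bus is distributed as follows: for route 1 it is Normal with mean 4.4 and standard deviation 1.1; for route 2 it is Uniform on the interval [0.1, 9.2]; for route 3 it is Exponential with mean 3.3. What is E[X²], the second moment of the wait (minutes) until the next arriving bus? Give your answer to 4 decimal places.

For each component E[X²] = Var + (mean)², giving 1: 20.57; 2: 28.5233; 3: 21.78.
Overall E[X²] = 0.42·20.57 + 0.31·28.5233 + 0.27·21.78 = 23.3622.

23.3622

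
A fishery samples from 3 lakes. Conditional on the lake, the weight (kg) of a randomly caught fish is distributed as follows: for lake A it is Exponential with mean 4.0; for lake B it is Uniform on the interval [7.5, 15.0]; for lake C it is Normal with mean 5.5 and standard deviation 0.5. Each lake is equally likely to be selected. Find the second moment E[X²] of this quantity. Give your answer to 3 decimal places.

For each component E[X²] = Var + (mean)², giving A: 32; B: 131.25; C: 30.5.
Overall E[X²] = 0.333333·32 + 0.333333·131.25 + 0.333333·30.5 = 64.5833.

64.583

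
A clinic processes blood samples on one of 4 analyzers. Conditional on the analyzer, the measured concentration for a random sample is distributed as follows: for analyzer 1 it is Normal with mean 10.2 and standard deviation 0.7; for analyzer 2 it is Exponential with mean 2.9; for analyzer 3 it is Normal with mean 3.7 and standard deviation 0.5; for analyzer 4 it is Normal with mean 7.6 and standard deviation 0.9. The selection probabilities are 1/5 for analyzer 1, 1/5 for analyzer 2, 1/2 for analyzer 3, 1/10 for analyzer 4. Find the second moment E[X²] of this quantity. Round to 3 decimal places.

For each component E[X²] = Var + (mean)², giving 1: 104.53; 2: 16.82; 3: 13.94; 4: 58.57.
Overall E[X²] = 0.2·104.53 + 0.2·16.82 + 0.5·13.94 + 0.1·58.57 = 37.097.

37.097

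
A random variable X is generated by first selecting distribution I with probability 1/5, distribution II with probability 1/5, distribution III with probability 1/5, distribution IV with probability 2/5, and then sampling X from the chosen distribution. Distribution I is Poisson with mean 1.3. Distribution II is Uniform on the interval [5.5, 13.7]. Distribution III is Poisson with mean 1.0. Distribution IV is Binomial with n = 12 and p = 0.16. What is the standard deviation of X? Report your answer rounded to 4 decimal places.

3.5722

Per component, I: μ=1.3, E[X²]=2.99; II: μ=9.6, E[X²]=97.7633; III: μ=1, E[X²]=2; IV: μ=1.92, E[X²]=5.2992.
E[X] = 0.2·1.3 + 0.2·9.6 + 0.2·1 + 0.4·1.92 = 3.148.
E[X²] = 0.2·2.99 + 0.2·97.7633 + 0.2·2 + 0.4·5.2992 = 22.6703.
Var(X) = E[X²] − (E[X])² = 22.6703 − 9.9099 = 12.7604.
SD(X) = √12.7604 = 3.57218.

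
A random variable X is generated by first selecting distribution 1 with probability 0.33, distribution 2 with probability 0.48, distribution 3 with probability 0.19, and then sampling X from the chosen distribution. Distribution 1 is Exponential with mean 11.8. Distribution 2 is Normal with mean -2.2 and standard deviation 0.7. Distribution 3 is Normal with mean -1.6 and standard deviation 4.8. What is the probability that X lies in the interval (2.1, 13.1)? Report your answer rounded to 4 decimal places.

Conditional on each component, P(2.1 < X < 13.1): 1: 0.507468; 2: 4.05251e-10; 3: 0.219305.
By total probability, P(2.1 < X < 13.1) = 0.33·0.507468 + 0.48·4.05251e-10 + 0.19·0.219305 = 0.209132.

0.2091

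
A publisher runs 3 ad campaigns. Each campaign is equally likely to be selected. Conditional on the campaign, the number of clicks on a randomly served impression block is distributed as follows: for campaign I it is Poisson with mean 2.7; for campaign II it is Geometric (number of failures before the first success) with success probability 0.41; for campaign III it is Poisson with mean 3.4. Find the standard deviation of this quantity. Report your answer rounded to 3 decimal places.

1.965

Per component, I: μ=2.7, E[X²]=9.99; II: μ=1.43902, E[X²]=5.58061; III: μ=3.4, E[X²]=14.96.
E[X] = 0.333333·2.7 + 0.333333·1.43902 + 0.333333·3.4 = 2.51301.
E[X²] = 0.333333·9.99 + 0.333333·5.58061 + 0.333333·14.96 = 10.1769.
Var(X) = E[X²] − (E[X])² = 10.1769 − 6.31521 = 3.86166.
SD(X) = √3.86166 = 1.96511.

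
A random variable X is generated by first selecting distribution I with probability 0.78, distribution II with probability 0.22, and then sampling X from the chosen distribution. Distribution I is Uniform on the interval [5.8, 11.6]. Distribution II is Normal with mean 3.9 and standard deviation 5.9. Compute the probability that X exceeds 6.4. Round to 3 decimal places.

0.773

Conditional on each component, P(X > 6.4): I: 0.896552; II: 0.335882.
By total probability, P(X > 6.4) = 0.78·0.896552 + 0.22·0.335882 = 0.773204.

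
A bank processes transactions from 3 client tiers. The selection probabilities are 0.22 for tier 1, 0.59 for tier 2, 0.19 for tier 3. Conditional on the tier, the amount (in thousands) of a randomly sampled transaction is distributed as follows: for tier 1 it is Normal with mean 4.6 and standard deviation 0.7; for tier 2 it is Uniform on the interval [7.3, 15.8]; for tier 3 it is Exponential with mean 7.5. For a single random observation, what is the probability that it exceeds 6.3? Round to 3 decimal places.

0.674

Conditional on each tier, P(X > 6.3): 1: 0.00757922; 2: 1; 3: 0.431711.
By total probability, P(X > 6.3) = 0.22·0.00757922 + 0.59·1 + 0.19·0.431711 = 0.673692.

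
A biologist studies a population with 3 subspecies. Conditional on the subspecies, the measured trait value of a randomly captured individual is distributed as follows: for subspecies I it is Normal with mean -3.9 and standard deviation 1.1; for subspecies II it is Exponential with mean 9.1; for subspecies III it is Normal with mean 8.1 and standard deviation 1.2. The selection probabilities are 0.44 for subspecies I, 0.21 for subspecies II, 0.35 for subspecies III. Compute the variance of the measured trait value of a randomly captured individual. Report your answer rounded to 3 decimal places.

Per component, I: μ=-3.9, E[X²]=16.42; II: μ=9.1, E[X²]=165.62; III: μ=8.1, E[X²]=67.05.
E[X] = 0.44·-3.9 + 0.21·9.1 + 0.35·8.1 = 3.03.
E[X²] = 0.44·16.42 + 0.21·165.62 + 0.35·67.05 = 65.4725.
Var(X) = E[X²] − (E[X])² = 65.4725 − 9.1809 = 56.2916.

56.292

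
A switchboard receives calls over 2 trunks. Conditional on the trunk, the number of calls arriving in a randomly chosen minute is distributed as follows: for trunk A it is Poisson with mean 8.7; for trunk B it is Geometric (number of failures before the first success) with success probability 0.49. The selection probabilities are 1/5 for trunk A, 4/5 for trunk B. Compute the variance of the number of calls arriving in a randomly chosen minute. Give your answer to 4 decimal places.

12.8254

Per component, A: μ=8.7, E[X²]=84.39; B: μ=1.04082, E[X²]=3.20741.
E[X] = 0.2·8.7 + 0.8·1.04082 = 2.57265.
E[X²] = 0.2·84.39 + 0.8·3.20741 = 19.4439.
Var(X) = E[X²] − (E[X])² = 19.4439 − 6.61854 = 12.8254.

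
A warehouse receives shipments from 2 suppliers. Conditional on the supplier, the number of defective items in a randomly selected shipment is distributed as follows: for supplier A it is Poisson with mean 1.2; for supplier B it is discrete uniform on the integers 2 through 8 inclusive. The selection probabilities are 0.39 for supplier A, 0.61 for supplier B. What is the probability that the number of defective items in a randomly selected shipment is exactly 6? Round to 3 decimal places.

Conditional on each supplier, P(X = 6): A: 0.00124911; B: 0.142857.
By total probability, P(X = 6) = 0.39·0.00124911 + 0.61·0.142857 = 0.08763.

0.088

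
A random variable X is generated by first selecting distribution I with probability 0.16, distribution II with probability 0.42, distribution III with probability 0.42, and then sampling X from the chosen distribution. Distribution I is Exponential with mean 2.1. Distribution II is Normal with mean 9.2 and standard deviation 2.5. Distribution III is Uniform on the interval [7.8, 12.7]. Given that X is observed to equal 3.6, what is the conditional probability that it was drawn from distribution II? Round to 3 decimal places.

Likelihoods f(3.6 | ·): I: 0.0857582; II: 0.0129841; III: 0.
Posterior ∝ prior × likelihood. Numerator for II: 0.42·0.0129841 = 0.00545332.
Normalizing constant: 0.16·0.0857582 + 0.42·0.0129841 + 0.42·0 = 0.0191746.
P(II | observation) = 0.00545332 / 0.0191746 = 0.284403.

0.284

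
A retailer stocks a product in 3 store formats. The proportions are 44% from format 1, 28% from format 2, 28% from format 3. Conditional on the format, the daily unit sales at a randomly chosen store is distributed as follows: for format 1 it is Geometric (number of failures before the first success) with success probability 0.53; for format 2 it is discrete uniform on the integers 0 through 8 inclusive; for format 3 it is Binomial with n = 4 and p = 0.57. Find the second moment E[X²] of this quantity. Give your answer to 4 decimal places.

9.1590

For each component E[X²] = Var + (mean)², giving 1: 2.45959; 2: 22.6667; 3: 6.1788.
Overall E[X²] = 0.44·2.45959 + 0.28·22.6667 + 0.28·6.1788 = 9.15895.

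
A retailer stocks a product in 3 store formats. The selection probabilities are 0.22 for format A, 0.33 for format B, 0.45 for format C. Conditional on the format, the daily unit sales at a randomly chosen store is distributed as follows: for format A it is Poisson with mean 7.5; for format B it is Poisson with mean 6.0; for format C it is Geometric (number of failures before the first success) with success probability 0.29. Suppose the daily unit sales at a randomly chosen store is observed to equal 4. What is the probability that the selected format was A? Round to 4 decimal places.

0.1718

Likelihoods P(X=4 | ·): A: 0.0729164; B: 0.133853; C: 0.0736939.
Posterior ∝ prior × likelihood. Numerator for A: 0.22·0.0729164 = 0.0160416.
Normalizing constant: 0.22·0.0729164 + 0.33·0.133853 + 0.45·0.0736939 = 0.0933752.
P(A | observation) = 0.0160416 / 0.0933752 = 0.171797.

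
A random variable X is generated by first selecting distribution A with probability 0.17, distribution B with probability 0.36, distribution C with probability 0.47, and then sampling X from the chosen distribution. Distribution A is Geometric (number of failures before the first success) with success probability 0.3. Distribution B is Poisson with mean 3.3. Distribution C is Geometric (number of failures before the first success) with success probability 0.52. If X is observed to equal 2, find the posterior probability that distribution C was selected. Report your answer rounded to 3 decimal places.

0.367

Likelihoods P(X=2 | ·): A: 0.147; B: 0.200829; C: 0.119808.
Posterior ∝ prior × likelihood. Numerator for C: 0.47·0.119808 = 0.0563098.
Normalizing constant: 0.17·0.147 + 0.36·0.200829 + 0.47·0.119808 = 0.153598.
P(C | observation) = 0.0563098 / 0.153598 = 0.366604.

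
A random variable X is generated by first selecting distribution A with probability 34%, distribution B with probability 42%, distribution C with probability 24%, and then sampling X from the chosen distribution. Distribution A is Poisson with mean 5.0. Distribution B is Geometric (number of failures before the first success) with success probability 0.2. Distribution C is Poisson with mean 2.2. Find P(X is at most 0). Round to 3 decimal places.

0.113

Conditional on each component, P(X ≤ 0): A: 0.00673795; B: 0.2; C: 0.110803.
By total probability, P(X ≤ 0) = 0.34·0.00673795 + 0.42·0.2 + 0.24·0.110803 = 0.112884.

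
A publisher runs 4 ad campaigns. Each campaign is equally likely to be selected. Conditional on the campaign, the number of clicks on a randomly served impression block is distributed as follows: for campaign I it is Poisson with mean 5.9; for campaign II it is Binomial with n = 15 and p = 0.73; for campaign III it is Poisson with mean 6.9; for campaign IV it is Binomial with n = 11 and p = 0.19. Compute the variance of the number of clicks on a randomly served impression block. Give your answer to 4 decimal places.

Per component, I: μ=5.9, E[X²]=40.71; II: μ=10.95, E[X²]=122.859; III: μ=6.9, E[X²]=54.51; IV: μ=2.09, E[X²]=6.061.
E[X] = 0.25·5.9 + 0.25·10.95 + 0.25·6.9 + 0.25·2.09 = 6.46.
E[X²] = 0.25·40.71 + 0.25·122.859 + 0.25·54.51 + 0.25·6.061 = 56.035.
Var(X) = E[X²] − (E[X])² = 56.035 − 41.7316 = 14.3034.

14.3034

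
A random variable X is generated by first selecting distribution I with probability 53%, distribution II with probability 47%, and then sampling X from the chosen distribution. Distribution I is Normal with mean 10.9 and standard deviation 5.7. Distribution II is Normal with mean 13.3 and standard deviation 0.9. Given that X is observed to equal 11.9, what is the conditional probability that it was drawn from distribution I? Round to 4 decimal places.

Likelihoods f(11.9 | ·): I: 0.068921; II: 0.132198.
Posterior ∝ prior × likelihood. Numerator for I: 0.53·0.068921 = 0.0365281.
Normalizing constant: 0.53·0.068921 + 0.47·0.132198 = 0.0986612.
P(I | observation) = 0.0365281 / 0.0986612 = 0.370238.

0.3702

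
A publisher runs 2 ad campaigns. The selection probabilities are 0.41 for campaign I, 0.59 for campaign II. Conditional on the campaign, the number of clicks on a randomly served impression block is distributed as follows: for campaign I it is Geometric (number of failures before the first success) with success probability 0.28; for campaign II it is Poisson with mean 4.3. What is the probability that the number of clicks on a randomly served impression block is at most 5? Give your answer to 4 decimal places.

0.7875

Conditional on each campaign, P(X ≤ 5): I: 0.860686; II: 0.736663.
By total probability, P(X ≤ 5) = 0.41·0.860686 + 0.59·0.736663 = 0.787512.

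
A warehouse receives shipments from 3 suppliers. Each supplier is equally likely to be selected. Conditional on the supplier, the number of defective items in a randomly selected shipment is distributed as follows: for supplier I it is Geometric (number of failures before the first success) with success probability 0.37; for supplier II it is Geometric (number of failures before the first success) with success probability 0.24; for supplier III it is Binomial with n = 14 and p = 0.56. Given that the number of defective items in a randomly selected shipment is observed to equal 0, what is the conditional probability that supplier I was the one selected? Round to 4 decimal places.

0.6065

Likelihoods P(X=0 | ·): I: 0.37; II: 0.24; III: 1.01938e-05.
Posterior ∝ prior × likelihood. Numerator for I: 0.333333·0.37 = 0.123333.
Normalizing constant: 0.333333·0.37 + 0.333333·0.24 + 0.333333·1.01938e-05 = 0.203337.
P(I | observation) = 0.123333 / 0.203337 = 0.606547.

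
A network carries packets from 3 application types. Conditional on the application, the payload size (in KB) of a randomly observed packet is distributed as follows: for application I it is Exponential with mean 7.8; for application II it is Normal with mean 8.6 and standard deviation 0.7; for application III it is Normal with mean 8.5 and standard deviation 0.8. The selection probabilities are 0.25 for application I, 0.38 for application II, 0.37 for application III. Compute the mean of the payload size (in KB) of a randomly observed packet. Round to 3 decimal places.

8.363

Component means — I: 7.8; II: 8.6; III: 8.5.
E[X] = 0.25·7.8 + 0.38·8.6 + 0.37·8.5 = 8.363.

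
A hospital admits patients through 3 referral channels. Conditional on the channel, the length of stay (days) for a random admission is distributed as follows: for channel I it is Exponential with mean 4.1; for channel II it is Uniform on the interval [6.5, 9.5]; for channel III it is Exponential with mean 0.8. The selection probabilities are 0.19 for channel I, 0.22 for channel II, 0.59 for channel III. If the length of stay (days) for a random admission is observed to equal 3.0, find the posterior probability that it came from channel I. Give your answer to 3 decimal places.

Likelihoods f(3.0 | ·): I: 0.117338; II: 0; III: 0.0293972.
Posterior ∝ prior × likelihood. Numerator for I: 0.19·0.117338 = 0.0222943.
Normalizing constant: 0.19·0.117338 + 0.22·0 + 0.59·0.0293972 = 0.0396386.
P(I | observation) = 0.0222943 / 0.0396386 = 0.562438.

0.562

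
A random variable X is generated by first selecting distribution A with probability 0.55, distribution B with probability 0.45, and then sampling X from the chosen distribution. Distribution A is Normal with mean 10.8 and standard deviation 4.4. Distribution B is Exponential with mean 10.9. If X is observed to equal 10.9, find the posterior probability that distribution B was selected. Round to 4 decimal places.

Likelihoods f(10.9 | ·): A: 0.0906453; B: 0.0337504.
Posterior ∝ prior × likelihood. Numerator for B: 0.45·0.0337504 = 0.0151877.
Normalizing constant: 0.55·0.0906453 + 0.45·0.0337504 = 0.0650426.
P(B | observation) = 0.0151877 / 0.0650426 = 0.233504.

0.2335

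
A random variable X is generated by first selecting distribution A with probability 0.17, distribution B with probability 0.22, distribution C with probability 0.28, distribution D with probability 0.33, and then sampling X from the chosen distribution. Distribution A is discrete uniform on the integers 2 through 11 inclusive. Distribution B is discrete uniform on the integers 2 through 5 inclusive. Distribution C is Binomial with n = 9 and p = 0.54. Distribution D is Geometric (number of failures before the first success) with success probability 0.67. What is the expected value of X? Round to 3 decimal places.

Component means — A: 6.5; B: 3.5; C: 4.86; D: 0.492537.
E[X] = 0.17·6.5 + 0.22·3.5 + 0.28·4.86 + 0.33·0.492537 = 3.39834.

3.398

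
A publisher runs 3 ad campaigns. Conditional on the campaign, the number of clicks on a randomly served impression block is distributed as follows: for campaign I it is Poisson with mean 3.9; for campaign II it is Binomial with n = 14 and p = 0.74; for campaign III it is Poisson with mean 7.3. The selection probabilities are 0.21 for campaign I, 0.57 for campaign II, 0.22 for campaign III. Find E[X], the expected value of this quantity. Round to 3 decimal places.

Component means — I: 3.9; II: 10.36; III: 7.3.
E[X] = 0.21·3.9 + 0.57·10.36 + 0.22·7.3 = 8.3302.

8.330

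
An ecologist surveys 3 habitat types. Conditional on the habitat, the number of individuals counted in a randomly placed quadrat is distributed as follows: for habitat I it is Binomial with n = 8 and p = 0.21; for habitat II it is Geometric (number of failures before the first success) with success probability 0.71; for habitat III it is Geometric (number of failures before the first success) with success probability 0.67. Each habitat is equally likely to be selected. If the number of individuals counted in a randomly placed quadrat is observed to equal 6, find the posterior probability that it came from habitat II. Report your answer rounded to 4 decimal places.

Likelihoods P(X=6 | ·): I: 0.00149875; II: 0.000422325; III: 0.000865284.
Posterior ∝ prior × likelihood. Numerator for II: 0.333333·0.000422325 = 0.000140775.
Normalizing constant: 0.333333·0.00149875 + 0.333333·0.000422325 + 0.333333·0.000865284 = 0.000928785.
P(II | observation) = 0.000140775 / 0.000928785 = 0.151569.

0.1516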